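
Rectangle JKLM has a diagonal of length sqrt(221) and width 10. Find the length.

The diagonal of a rectangle forms a right triangle with the two sides.
Rearranging the Pythagorean theorem: missing side = sqrt(d^2 - known^2).
= sqrt(221 - 100) = sqrt(121) = 11.

11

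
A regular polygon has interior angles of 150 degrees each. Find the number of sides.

Each interior angle of a regular n-gon is (n - 2) * 180 / n.
Setting this equal to 150:
(n - 2) * 180 / n = 150
Each exterior angle = 180 - 150 = 30 degrees.
Since exterior angles sum to 360: n = 360 / 30 = 12.

12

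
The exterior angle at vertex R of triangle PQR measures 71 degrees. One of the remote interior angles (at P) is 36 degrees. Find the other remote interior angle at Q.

By the exterior angle theorem: exterior angle = sum of remote interior angles.
71 = 36 + angle Q
angle Q = 71 - 36 = 35 degrees

35 degrees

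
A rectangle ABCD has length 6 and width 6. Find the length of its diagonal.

d = sqrt(6^2 + 6^2) = sqrt(72) = 6*sqrt(2)

6*sqrt(2)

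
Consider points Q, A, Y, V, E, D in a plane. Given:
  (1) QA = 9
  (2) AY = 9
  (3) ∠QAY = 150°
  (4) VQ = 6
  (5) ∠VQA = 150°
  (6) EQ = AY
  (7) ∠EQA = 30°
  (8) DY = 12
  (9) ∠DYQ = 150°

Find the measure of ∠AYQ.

Step 1: By the law of cosines on triangle YAQ: YQ² = 9² + 9² − 2·9·9·cos(150°) = 302.3, so YQ ≈ 17.39.
Step 2: By the inverse law of cosines on triangle AYQ: cos(∠AYQ) = (9² + 17.39² − 9²) / (2·9·17.39) = 302.3/312.96 = 0.9659, so ∠AYQ = 15°.

Therefore, the measure of angle ∠AYQ = 15°.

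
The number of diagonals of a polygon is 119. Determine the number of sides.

Using d = n(n - 3)/2, we solve 119 = n(n - 3)/2.
So n(n - 3) = 238.
Testing n = 17: 17 * 14 = 238 = 238. Correct.
The polygon has 17 sides.

17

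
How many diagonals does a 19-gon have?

The number of diagonals in an n-gon is n(n - 3)/2.
For n = 19: 19(19 - 3)/2 = 19 × 16 / 2 = 152.

152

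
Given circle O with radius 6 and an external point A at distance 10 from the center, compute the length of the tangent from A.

The tangent, radius, and line from the external point to the center form a right triangle.
The right angle is where the tangent meets the radius.
By the Pythagorean theorem: tangent² + 6² = 10²
tangent² = 100 - 36 = 64
tangent = 8

8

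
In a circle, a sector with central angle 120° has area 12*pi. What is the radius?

The sector covers 120°/360° = 1/3 of the full circle.
Full circle area = 12*pi / 1/3 = 36*pi.
Since full area = πr², we get r² = 36*pi/π = 36, so r = 6.

6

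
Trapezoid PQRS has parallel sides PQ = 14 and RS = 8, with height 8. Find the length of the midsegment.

The midsegment (median) of a trapezoid connects the midpoints of the non-parallel sides.
Its length is the average of the two bases: (14 + 8) / 2 = 11.

11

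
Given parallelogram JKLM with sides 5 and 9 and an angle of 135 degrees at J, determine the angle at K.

Consecutive angles are supplementary: angle K = 180 - 135 = 45 degrees.

45 degrees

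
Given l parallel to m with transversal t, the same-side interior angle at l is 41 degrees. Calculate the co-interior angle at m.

Co-interior angles (same-side interior) formed by parallel lines and a transversal are supplementary (sum to 180 degrees).
The given angle is 41 degrees.
The co-interior angle = 180 - 41 = 139 degrees.

139 degrees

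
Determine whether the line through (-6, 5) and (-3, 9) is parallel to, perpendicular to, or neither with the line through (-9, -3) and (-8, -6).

Slope of line 1: m1 = (9 - 5)/(-3 - -6) = 4/3 = 4/3
Slope of line 2: m2 = (-6 - -3)/(-8 - -9) = -3/1 = -3
m1 != m2 and m1*m2 = -4 != -1. Neither.

Neither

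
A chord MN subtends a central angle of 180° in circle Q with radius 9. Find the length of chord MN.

Drop a perpendicular from the center to the chord, bisecting both the chord and the central angle.
Each half-chord = r sin(θ/2) = 9 sin(90°).
The full chord = 2 × 9 × sin(90°) = 18.

18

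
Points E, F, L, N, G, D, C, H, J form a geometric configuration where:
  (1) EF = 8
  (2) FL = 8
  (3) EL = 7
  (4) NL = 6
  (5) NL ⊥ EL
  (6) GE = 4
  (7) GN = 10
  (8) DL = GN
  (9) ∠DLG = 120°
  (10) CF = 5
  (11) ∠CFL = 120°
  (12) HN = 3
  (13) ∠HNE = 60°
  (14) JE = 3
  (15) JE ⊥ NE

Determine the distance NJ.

Step 1: By the law of cosines on triangle ELN: EN² = 7² + 6² − 2·7·6·cos(90°) = 85, so EN = √85.
Step 2: By the law of cosines on triangle NEJ: NJ² = √85² + 3² − 2·√85·3·cos(90°) = 94, so NJ = √94.

Therefore, the length of NJ = √94.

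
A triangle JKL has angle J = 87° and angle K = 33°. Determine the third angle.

By the triangle angle sum property, the three interior angles of any triangle add up to 180°.
We know angle J = 87° and angle K = 33°, so their sum is 120°.
Therefore angle L = 180° - 120° = 60°.

60 degrees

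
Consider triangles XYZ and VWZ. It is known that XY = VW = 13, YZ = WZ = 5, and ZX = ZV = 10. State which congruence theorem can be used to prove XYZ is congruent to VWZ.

The given information provides:
XY = VW = 13, YZ = WZ = 5, and ZX = ZV = 10
This matches the SSS congruence theorem.
All three pairs of corresponding sides are equal (Side-Side-Side).

SSS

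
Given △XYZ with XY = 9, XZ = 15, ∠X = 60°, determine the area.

Area = (1/2) * XY * XZ * sin(X)
Area = (1/2) * 9 * 15 * sin(60°)
Area = (1/2) * 9 * 15 * sqrt(3)/2
Area = 135*sqrt(3)/4

135*sqrt(3)/4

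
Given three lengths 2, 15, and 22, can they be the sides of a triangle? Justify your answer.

No.
The triangle inequality is violated: 2 + 15 = 17 ≤ 22.
These lengths cannot form a triangle.

No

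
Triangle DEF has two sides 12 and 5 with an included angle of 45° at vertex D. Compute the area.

Area = (1/2)(12)(5) sin(45°) = (1/2)(12)(5)(sqrt(2)/2) = 15*sqrt(2)

15*sqrt(2)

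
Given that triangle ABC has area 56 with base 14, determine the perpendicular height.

Rearranging the area formula Area = (1/2) * base * height:
height = 2 * Area / base = 2 * 56 / 14 = 8.

8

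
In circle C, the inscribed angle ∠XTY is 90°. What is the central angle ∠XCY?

The inscribed angle theorem states that a central angle is always twice any inscribed angle that subtends the same arc.
Since the inscribed angle is 90°, the central angle = 2 × 90° = 180°.

180°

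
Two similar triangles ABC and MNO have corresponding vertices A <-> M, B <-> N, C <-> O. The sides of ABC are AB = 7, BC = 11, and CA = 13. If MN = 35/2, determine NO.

k = 35/2/7 = 5/2. NO = 5/2 * 11 = 55/2.

55/2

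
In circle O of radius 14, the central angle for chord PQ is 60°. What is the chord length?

Drop a perpendicular from the center to the chord, bisecting both the chord and the central angle.
Each half-chord = r sin(θ/2) = 14 sin(30°).
The full chord = 2 × 14 × sin(30°) = 14.

14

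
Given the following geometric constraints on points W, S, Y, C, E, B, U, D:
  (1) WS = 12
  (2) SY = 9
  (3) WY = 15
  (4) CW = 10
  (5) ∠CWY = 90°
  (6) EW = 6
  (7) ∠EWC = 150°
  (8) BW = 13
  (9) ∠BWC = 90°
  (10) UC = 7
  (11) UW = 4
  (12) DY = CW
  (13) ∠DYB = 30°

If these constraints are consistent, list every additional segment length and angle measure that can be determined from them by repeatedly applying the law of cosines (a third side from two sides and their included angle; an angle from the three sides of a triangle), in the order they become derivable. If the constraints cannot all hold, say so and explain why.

The constraints are consistent. Derivable facts, in order:
After 1 step:
- CB ≈ 16.4
- CE ≈ 15.49
- YC = 5·√13
- ∠CUW = 128.68°
- ∠CWU = 33.12°
- ∠SWY = 36.87°
- ∠SYW = 53.13°
- ∠UCW = 18.19°
- ∠WSY = 90°
After 2 steps:
- ∠BCW = 52.43°
- ∠CBW = 37.57°
- ∠CEW = 18.83°
- ∠CYW = 33.69°
- ∠ECW = 11.17°
- ∠WCY = 56.31°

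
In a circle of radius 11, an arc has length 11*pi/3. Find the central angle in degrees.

The full circumference is 2πr = 22*pi.
The arc is 11*pi/3 / 22*pi = 1/6 of the full circle.
So the central angle = 1/6 × 360° = 60°.

60°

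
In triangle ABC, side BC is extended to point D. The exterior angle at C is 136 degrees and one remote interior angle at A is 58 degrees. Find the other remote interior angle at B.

The exterior angle theorem states that an exterior angle equals the sum of the two non-adjacent interior angles.
So 136 = 58 + angle B, which gives angle B = 136 - 58 = 78 degrees.

78 degrees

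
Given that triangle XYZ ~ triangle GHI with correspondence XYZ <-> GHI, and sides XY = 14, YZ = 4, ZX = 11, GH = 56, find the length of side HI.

Similar triangles have proportional sides. Setting up the proportion:
GH / XY = HI / YZ
56 / 14 = HI / 4
HI = 4 * 56 / 14 = 16.

16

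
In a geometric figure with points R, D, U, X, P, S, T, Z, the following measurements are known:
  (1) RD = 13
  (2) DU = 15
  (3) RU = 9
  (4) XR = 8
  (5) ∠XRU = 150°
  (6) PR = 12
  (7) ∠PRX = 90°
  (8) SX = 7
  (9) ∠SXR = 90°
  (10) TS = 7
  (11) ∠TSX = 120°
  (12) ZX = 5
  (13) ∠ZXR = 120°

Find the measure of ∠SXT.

Step 1: By the law of cosines on triangle XST: XT² = 7² + 7² − 2·7·7·cos(120°) = 147, so XT = 7·√3.
Step 2: By the inverse law of cosines on triangle SXT: cos(∠SXT) = (7² + (7·√3)² − 7²) / (2·7·7·√3) = 147/169.74 = 0.866, so ∠SXT = 30°.

Therefore, the measure of angle ∠SXT = 30°.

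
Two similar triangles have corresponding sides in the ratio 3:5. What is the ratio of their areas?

The ratio of areas of similar triangles equals the square of the side ratio.
Side ratio = 3:5
Area ratio = (3/5)^2 = 9/25 = 9:25

9:25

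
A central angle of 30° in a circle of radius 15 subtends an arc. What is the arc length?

Arc length = 2πr × θ/360
= 2π × 15 × 1/12
= 5*pi/2

5*pi/2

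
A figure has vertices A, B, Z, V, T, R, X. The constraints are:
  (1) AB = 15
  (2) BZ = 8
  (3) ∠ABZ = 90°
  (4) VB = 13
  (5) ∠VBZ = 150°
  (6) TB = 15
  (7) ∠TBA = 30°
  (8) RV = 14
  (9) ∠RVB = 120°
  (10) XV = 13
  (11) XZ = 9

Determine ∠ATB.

Step 1: By the law of cosines on triangle TBA: TA² = 15² + 15² − 2·15·15·cos(30°) = 60.29, so TA ≈ 7.76.
Step 2: By the inverse law of cosines on triangle ATB: cos(∠ATB) = (7.76² + 15² − 15²) / (2·7.76·15) = 60.29/232.94 = 0.2588, so ∠ATB = 75°.

Therefore, the measure of angle ∠ATB = 75°.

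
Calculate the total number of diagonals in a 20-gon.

The number of diagonals in an n-gon is n(n - 3)/2.
For n = 20: 20(20 - 3)/2 = 20 × 17 / 2 = 170.

170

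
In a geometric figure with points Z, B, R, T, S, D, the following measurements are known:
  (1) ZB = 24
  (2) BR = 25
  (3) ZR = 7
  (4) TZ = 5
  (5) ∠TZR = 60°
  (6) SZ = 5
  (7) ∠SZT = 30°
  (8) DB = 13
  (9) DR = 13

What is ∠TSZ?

Step 1: By the law of cosines on triangle SZT: ST² = 5² + 5² − 2·5·5·cos(30°) = 6.7, so ST ≈ 2.59.
Step 2: By the inverse law of cosines on triangle TSZ: cos(∠TSZ) = (2.59² + 5² − 5²) / (2·2.59·5) = 6.7/25.88 = 0.2588, so ∠TSZ = 75°.

Therefore, the measure of angle ∠TSZ = 75°.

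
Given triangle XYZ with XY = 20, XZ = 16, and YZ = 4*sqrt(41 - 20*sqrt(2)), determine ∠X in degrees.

By the inverse law of cosines: cos(X) = (XY² + XZ² - YZ²) / (2 × XY × XZ)
cos(X) = (20² + 16² - (4*sqrt(41 - 20*sqrt(2)))²) / (2 × 20 × 16)
cos(X) = (400 + 256 - (656 - 320*sqrt(2))) / 640
cos(X) = sqrt(2)/2
X = arccos(sqrt(2)/2) = 45°

45°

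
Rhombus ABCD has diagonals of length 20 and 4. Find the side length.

The diagonals of a rhombus bisect each other at right angles.
Half-diagonals: 20/2 = 10 and 4/2 = 2
side = sqrt(10^2 + 2^2)
side = sqrt(100 + 4)
side = sqrt(104) = 2*sqrt(26)

2*sqrt(26)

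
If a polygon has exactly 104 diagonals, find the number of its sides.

Using d = n(n - 3)/2, we solve 104 = n(n - 3)/2.
So n(n - 3) = 208.
Testing n = 16: 16 * 13 = 208 = 208. Correct.
The polygon has 16 sides.

16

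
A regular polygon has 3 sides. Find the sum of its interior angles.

The sum of interior angles of an n-sided polygon is (n - 2) * 180.
For n = 3: (3 - 2) * 180 = 1 * 180 = 180 degrees.

180 degrees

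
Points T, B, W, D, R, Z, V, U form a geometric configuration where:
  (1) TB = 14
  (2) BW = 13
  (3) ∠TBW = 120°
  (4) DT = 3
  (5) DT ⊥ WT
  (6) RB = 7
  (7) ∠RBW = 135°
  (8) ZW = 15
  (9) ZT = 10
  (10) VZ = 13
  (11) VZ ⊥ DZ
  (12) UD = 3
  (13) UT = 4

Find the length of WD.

Step 1: By the law of cosines on triangle WBT: WT² = 13² + 14² − 2·13·14·cos(120°) = 547, so WT ≈ 23.39.
Step 2: By the law of cosines on triangle WTD: WD² = 23.39² + 3² − 2·23.39·3·cos(90°) = 556, so WD = 2·√139.

Therefore, the length of WD = 2·√139.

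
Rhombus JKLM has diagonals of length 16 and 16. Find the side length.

In a rhombus, the diagonals bisect each other perpendicularly, creating four congruent right triangles.
Each triangle has legs 8 (half of 16) and 8 (half of 16).
The hypotenuse of each right triangle is a side of the rhombus:
side = sqrt(8^2 + 8^2) = sqrt(128) = 8*sqrt(2)

8*sqrt(2)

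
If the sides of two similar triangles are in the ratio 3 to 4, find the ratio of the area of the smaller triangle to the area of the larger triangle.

Area ratio = (side ratio)^2 = (3/4)^2 = 9:16.

9:16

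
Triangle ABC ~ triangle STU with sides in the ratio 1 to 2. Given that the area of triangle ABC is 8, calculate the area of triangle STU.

Area ratio = (1/2)^2 = 1/4. Area of STU = 8 * 4/1 = 32.

32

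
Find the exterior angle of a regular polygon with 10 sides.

Each exterior angle of a regular n-gon is 360 / n.
For n = 10: 360 / 10 = 36 degrees.

36 degrees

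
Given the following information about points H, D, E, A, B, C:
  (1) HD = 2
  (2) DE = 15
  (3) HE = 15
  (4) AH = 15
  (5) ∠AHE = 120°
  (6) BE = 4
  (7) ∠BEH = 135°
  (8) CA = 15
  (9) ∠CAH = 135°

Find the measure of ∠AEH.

Step 1: By the law of cosines on triangle EHA: EA² = 15² + 15² − 2·15·15·cos(120°) = 675, so EA = 15·√3.
Step 2: By the inverse law of cosines on triangle AEH: cos(∠AEH) = ((15·√3)² + 15² − 15²) / (2·15·√3·15) = 675/779.42 = 0.866, so ∠AEH = 30°.

Therefore, the measure of angle ∠AEH = 30°.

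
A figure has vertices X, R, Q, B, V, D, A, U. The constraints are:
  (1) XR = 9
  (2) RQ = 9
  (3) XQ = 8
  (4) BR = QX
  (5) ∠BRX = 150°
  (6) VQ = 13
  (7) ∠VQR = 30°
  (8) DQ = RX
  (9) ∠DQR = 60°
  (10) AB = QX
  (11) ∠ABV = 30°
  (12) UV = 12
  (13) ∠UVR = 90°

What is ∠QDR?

From the given relations: DQ = RX = 9.
Step 1: By the law of cosines on triangle DQR: DR² = 9² + 9² − 2·9·9·cos(60°) = 81, so DR = 9.
Step 2: By the inverse law of cosines on triangle QDR: cos(∠QDR) = (9² + 9² − 9²) / (2·9·9) = 81/162 = 0.5, so ∠QDR = 60°.

Therefore, the measure of angle ∠QDR = 60°.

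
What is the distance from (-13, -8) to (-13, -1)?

The horizontal distance is |-13 - -13| = 0 and the vertical distance is |-1 - -8| = 7.
By the Pythagorean theorem, d = sqrt(0^2 + 7^2) = sqrt(49) = 7.

7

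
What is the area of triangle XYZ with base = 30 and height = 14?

A triangle's area is half the area of a rectangle with the same base and height.
Area = (1/2) * 30 * 14 = 210.

210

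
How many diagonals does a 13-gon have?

Each of the 13 vertices connects to 10 non-adjacent vertices via diagonals.
Total connections = 13 × 10 = 130, but each diagonal is counted twice.
Number of diagonals = 130 / 2 = 65.

65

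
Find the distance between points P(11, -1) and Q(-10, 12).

d = sqrt((-21)^2 + (13)^2) = sqrt(610)

sqrt(610)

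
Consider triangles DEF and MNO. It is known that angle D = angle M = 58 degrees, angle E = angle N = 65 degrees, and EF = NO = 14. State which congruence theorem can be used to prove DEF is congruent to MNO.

The given information matches AAS: Two pairs of corresponding angles and a non-included side are equal (Angle-Angle-Side).

AAS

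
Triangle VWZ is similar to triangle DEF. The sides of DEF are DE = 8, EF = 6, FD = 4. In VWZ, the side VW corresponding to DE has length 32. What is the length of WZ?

Since the triangles are similar, the ratio of corresponding sides is constant.
Scale factor k = VW / DE = 32 / 8 = 4
WZ = k * EF = 4 * 6 = 24

24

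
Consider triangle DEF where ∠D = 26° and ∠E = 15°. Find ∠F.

The interior angles sum to 180°: angle F = 180 - 26 - 15 = 139°.
The triangle is obtuse (angles 26°, 15°, 139°).

139 degrees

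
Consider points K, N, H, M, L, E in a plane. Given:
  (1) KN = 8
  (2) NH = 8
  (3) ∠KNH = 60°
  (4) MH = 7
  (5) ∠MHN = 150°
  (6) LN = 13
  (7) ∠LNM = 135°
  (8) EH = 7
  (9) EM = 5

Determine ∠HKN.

Step 1: By the law of cosines on triangle KNH: KH² = 8² + 8² − 2·8·8·cos(60°) = 64, so KH = 8.
Step 2: By the inverse law of cosines on triangle HKN: cos(∠HKN) = (8² + 8² − 8²) / (2·8·8) = 64/128 = 0.5, so ∠HKN = 60°.

Therefore, the measure of angle ∠HKN = 60°.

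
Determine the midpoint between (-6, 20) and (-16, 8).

The midpoint is the average of the coordinates:
x: (-6 + -16)/2 = -11
y: (20 + 8)/2 = 14
Midpoint = (-11, 14)

(-11, 14)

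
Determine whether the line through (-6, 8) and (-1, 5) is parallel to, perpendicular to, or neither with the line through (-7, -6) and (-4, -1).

Slope of line 1: m1 = (5 - 8)/(-1 - -6) = -3/5 = -3/5
Slope of line 2: m2 = (-1 - -6)/(-4 - -7) = 5/3 = 5/3
m1 * m2 = (-3/5) * (5/3) = -1 = -1, so the lines are perpendicular.

Perpendicular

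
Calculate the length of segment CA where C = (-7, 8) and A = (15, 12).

The horizontal distance is |15 - -7| = 22 and the vertical distance is |12 - 8| = 4.
By the Pythagorean theorem, d = sqrt(22^2 + 4^2) = sqrt(500) = 10*sqrt(5).

10*sqrt(5)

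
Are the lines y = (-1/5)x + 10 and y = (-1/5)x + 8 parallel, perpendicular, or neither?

Slope of line 1: m1 = -1/5
Slope of line 2: m2 = -1/5
Two lines are parallel if and only if they have equal slopes (or both are vertical).
Here m1 = m2 = -1/5, confirming the lines are parallel.

Parallel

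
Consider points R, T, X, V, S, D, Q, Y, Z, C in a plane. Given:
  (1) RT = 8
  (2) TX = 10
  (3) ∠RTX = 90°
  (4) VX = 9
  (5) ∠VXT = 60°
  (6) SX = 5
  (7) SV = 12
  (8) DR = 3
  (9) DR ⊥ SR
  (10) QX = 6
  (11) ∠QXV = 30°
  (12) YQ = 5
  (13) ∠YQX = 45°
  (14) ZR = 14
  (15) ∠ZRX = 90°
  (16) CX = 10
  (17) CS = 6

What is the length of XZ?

Step 1: By the law of cosines on triangle XTR: XR² = 10² + 8² − 2·10·8·cos(90°) = 164, so XR = 2·√41.
Step 2: By the law of cosines on triangle XRZ: XZ² = (2·√41)² + 14² − 2·2·√41·14·cos(90°) = 360, so XZ = 6·√10.

Therefore, the length of XZ = 6·√10.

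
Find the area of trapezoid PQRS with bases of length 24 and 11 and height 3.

Area = (24 + 11) * 3 / 2 = 105 / 2 = 105/2

105/2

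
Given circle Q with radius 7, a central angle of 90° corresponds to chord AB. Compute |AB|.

Chord length = 2r sin(θ/2)
= 2 × 7 × sin(90°/2)
= 2 × 7 × sin(45°)
= 7*sqrt(2)

7*sqrt(2)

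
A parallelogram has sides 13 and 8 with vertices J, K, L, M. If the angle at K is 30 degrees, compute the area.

Area = a * b * sin(theta)
Area = 13 * 8 * sin(30 degrees)
Area = 104 * 1/2
Area = 52

52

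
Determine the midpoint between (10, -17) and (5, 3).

M = ((x₁ + x₂)/2, (y₁ + y₂)/2)
= ((10 + 5)/2, (-17 + 3)/2)
= (15/2, -14/2) = (15/2, -7)

(15/2, -7)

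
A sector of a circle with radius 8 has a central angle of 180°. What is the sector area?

The full circle has area πr² = π(8)² = 64*pi.
The sector covers 180° out of 360°, a fraction of 1/2.
Sector area = 64*pi × 1/2 = 32*pi.

32*pi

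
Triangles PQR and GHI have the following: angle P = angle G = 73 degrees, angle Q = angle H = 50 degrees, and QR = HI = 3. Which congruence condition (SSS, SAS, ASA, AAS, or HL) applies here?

The given information matches AAS: Two pairs of corresponding angles and a non-included side are equal (Angle-Angle-Side).

AAS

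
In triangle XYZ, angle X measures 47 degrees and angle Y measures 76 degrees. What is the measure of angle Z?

By the triangle angle sum property, the three interior angles of any triangle add up to 180°.
We know angle X = 47° and angle Y = 76°, so their sum is 123°.
Therefore angle Z = 180° - 123° = 57°.

57 degrees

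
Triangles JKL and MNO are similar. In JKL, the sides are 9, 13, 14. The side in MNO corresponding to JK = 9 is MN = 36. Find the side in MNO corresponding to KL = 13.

Since the triangles are similar, the ratio of corresponding sides is constant.
Scale factor k = MN / JK = 36 / 9 = 4
NO = k * KL = 4 * 13 = 52

52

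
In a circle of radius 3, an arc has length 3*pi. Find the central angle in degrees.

The full circumference is 2πr = 6*pi.
The arc is 3*pi / 6*pi = 1/2 of the full circle.
So the central angle = 1/2 × 360° = 180°.

180°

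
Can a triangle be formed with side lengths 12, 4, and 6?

The longest side is 12. The other two sides sum to 4 + 6 = 10.
Since 10 ≤ 12, the two shorter sides cannot reach around to close the triangle.

No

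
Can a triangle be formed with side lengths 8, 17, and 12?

Yes.
The triangle inequality requires that the sum of any two sides exceeds the third.
Here 8 + 12 = 20 > 17, so the condition is met.

Yes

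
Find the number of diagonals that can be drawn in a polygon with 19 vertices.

Each of the 19 vertices connects to 16 non-adjacent vertices via diagonals.
Total connections = 19 × 16 = 304, but each diagonal is counted twice.
Number of diagonals = 304 / 2 = 152.

152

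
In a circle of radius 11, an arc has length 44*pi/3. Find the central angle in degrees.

θ = 360 × 44*pi/3 / (2π × 11) = 240° (rearranging arc length formula).

240°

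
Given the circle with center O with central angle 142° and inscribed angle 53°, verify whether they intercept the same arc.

By the inscribed angle theorem, the inscribed angle for a central angle of 142° should be 142° / 2 = 71°.
The given inscribed angle is 53°, which does not equal 71°.
Therefore, no, they do not correspond to the same arc.

No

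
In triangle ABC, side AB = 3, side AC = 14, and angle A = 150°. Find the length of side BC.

Law of cosines: BC^2 = 3^2 + 14^2 - 2(3)(14)cos(150°) = 42*sqrt(3) + 205, so BC = sqrt(42*sqrt(3) + 205).

sqrt(42*sqrt(3) + 205)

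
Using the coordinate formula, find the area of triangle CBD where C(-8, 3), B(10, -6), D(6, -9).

Shoelace: Area = (1/2)|-8(-6--9) + 10(-9-3) + 6(3--6)| = (1/2)(90) = 45

45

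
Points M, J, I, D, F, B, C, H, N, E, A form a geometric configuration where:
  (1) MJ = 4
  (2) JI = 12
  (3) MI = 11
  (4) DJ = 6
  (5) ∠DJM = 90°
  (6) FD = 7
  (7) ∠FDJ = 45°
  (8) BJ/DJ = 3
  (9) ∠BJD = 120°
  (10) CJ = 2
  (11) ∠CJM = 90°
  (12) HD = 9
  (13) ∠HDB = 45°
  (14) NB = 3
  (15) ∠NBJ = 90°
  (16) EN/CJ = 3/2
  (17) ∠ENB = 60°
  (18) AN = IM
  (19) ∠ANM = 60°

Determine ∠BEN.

From the given relations: EN = 3/2·CJ = 3/2·2 = 3.
Step 1: By the law of cosines on triangle ENB: EB² = 3² + 3² − 2·3·3·cos(60°) = 9, so EB = 3.
Step 2: By the inverse law of cosines on triangle BEN: cos(∠BEN) = (3² + 3² − 3²) / (2·3·3) = 9/18 = 0.5, so ∠BEN = 60°.

Therefore, the measure of angle ∠BEN = 60°.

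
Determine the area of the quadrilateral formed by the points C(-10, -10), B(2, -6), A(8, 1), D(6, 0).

The Shoelace formula works by pairing each vertex with the next (cycling back to the first).
For each pair, compute x_i*y_(i+1) - x_(i+1)*y_i:
  (-10*-6 - 2*-10) = 80
  (2*1 - 8*-6) = 50
  (8*0 - 6*1) = -6
  (6*-10 - -10*0) = -60
Taking half the absolute value of the total: Area = (1/2)(64) = 32.

32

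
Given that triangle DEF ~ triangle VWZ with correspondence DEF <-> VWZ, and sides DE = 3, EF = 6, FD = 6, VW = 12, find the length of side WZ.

Since the triangles are similar, the ratio of corresponding sides is constant.
Scale factor k = VW / DE = 12 / 3 = 4
WZ = k * EF = 4 * 6 = 24

24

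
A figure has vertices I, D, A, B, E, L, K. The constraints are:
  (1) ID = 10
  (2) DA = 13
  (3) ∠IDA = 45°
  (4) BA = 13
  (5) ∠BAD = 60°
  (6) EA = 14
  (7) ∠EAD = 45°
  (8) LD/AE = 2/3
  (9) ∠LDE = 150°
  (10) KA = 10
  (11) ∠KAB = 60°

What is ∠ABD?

Step 1: By the law of cosines on triangle BAD: BD² = 13² + 13² − 2·13·13·cos(60°) = 169, so BD = 13.
Step 2: By the inverse law of cosines on triangle ABD: cos(∠ABD) = (13² + 13² − 13²) / (2·13·13) = 169/338 = 0.5, so ∠ABD = 60°.

Therefore, the measure of angle ∠ABD = 60°.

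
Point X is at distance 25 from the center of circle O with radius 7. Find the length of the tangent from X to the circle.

Let T be the point of tangency. Then OT ⊥ XT (radius ⊥ tangent).
In right triangle OTX: OX² = OT² + XT²
25² = 7² + XT²
XT² = 576, XT = 24

24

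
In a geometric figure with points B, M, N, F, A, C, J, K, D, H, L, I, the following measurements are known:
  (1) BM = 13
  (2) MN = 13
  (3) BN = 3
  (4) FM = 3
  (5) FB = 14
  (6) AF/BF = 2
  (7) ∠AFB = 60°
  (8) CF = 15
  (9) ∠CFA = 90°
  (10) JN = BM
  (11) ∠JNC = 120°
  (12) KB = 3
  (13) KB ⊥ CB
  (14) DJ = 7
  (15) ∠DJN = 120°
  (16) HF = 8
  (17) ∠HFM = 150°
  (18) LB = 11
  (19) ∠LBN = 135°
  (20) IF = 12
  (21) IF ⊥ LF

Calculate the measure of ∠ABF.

From the given relations: AF = 2·BF = 2·14 = 28.
Step 1: By the law of cosines on triangle BFA: BA² = 14² + 28² − 2·14·28·cos(60°) = 588, so BA = 14·√3.
Step 2: By the inverse law of cosines on triangle ABF: cos(∠ABF) = ((14·√3)² + 14² − 28²) / (2·14·√3·14) = 0/678.96 = 0, so ∠ABF = 90°.

Therefore, the measure of angle ∠ABF = 90°.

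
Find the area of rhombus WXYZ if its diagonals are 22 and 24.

Area of a rhombus = (d1 * d2) / 2
Area = (22 * 24) / 2
Area = 528 / 2
Area = 264

264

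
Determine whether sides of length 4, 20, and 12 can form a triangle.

Check the triangle inequality: 4 + 12 = 16 ≤ 20.
Since the sum of two sides does not exceed the third, no triangle can be formed.

No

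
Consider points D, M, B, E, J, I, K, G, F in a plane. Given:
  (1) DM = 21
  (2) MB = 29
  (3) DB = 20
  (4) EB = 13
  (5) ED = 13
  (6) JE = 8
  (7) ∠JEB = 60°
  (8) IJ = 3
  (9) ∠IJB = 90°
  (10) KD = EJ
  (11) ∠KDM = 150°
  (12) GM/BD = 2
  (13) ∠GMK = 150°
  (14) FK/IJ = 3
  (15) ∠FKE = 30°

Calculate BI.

Step 1: By the law of cosines on triangle BEJ: BJ² = 13² + 8² − 2·13·8·cos(60°) = 129, so BJ = √129.
Step 2: By the law of cosines on triangle BJI: BI² = √129² + 3² − 2·√129·3·cos(90°) = 138, so BI = √138.

Therefore, the length of BI = √138.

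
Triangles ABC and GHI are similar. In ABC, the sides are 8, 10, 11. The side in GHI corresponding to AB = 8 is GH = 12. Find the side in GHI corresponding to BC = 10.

Similar triangles have proportional sides. Setting up the proportion:
GH / AB = HI / BC
12 / 8 = HI / 10
HI = 10 * 12 / 8 = 15.

15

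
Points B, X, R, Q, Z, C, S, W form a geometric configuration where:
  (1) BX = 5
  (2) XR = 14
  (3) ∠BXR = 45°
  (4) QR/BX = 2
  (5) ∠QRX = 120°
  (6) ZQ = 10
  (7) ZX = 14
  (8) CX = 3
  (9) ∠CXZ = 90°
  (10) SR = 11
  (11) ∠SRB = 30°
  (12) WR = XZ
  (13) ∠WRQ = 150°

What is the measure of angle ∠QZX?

From the given relations: QR = 2·BX = 2·5 = 10.
Step 1: By the law of cosines on triangle QRX: QX² = 10² + 14² − 2·10·14·cos(120°) = 436, so QX = 2·√109.
Step 2: By the inverse law of cosines on triangle QZX: cos(∠QZX) = (10² + 14² − (2·√109)²) / (2·10·14) = -140/280 = -0.5, so ∠QZX = 120°.

Therefore, the measure of angle ∠QZX = 120°.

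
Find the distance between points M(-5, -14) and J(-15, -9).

d = sqrt((-15 - -5)^2 + (-9 - -14)^2)
d = sqrt(-10^2 + 5^2)
d = sqrt(100 + 25)
d = sqrt(125) = 5*sqrt(5)

5*sqrt(5)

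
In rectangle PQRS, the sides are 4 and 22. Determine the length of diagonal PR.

A rectangle's diagonal splits it into two right triangles, with the diagonal as the hypotenuse.
By the Pythagorean theorem, d^2 = 4^2 + 22^2 = 500.
Therefore d = sqrt(500) = 10*sqrt(5).

10*sqrt(5)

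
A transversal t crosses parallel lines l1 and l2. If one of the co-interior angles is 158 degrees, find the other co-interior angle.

Co-interior (same-side interior) angles are between the parallel lines on the same side of the transversal.
Unlike corresponding or alternate interior angles, they are supplementary rather than equal.
So the angle = 180 - 158 = 22 degrees.

22 degrees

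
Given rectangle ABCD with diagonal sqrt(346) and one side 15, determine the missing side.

The diagonal of a rectangle forms a right triangle with the two sides.
Rearranging the Pythagorean theorem: missing side = sqrt(d^2 - known^2).
= sqrt(346 - 225) = sqrt(121) = 11.

11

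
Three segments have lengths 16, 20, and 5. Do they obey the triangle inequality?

Check all three triangle inequalities:
16 + 20 = 36 > 5 ✓
16 + 5 = 21 > 20 ✓
20 + 5 = 25 > 16 ✓
All conditions hold, so these sides form a valid triangle.

Yes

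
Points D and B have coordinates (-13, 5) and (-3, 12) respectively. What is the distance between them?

The horizontal distance is |-3 - -13| = 10 and the vertical distance is |12 - 5| = 7.
By the Pythagorean theorem, d = sqrt(10^2 + 7^2) = sqrt(149).

sqrt(149)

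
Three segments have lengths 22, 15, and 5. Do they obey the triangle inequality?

No.
The triangle inequality is violated: 15 + 5 = 20 ≤ 22.
These lengths cannot form a triangle.

No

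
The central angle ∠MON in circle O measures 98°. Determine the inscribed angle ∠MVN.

Inscribed angle = 98° / 2 = 49° (inscribed angle theorem).

49°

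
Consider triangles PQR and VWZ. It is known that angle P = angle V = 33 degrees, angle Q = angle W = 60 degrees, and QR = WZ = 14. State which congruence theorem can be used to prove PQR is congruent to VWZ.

Consider the given information: angle P = angle V = 33 degrees, angle Q = angle W = 60 degrees, and QR = WZ = 14
This is not SAS or ASA: SAS requires two sides and the included angle between them. ASA requires two angles and the side between them.
The correct criterion is AAS. Two pairs of corresponding angles and a non-included side are equal (Angle-Angle-Side).

AAS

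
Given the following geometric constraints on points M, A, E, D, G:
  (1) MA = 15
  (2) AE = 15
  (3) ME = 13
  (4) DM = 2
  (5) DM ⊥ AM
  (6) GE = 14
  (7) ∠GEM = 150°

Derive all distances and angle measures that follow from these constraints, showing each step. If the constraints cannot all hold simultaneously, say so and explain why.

The constraints are consistent.

Step 1: From ME = 13, EG = 14, and ∠MEG = 150°, by the law of cosines:
  MG² = ME² + EG² - 2·ME·EG·cos(150°) = 169 + 196 + 315.2 = 680.2
  MG ≈ 26.08

Step 2: From AM = 15, MD = 2, and ∠AMD = 90°, by the law of cosines:
  AD² = AM² + MD² - 2·AM·MD·cos(90°) = 225 + 4 - 0 = 229
  AD ≈ 15.13

Step 3: From MA = 15, ME = 13, AE = 15, by the inverse law of cosines:
  cos(∠AME) = (MA² + ME² - AE²) / (2·MA·ME)
  ∠AME = 64.32°

Step 4: From AE = 15, AM = 15, EM = 13, by the inverse law of cosines:
  cos(∠EAM) = (AE² + AM² - EM²) / (2·AE·AM)
  ∠EAM = 51.36°

Step 5: From EA = 15, EM = 13, AM = 15, by the inverse law of cosines:
  cos(∠AEM) = (EA² + EM² - AM²) / (2·EA·EM)
  ∠AEM = 64.32°

Step 6: From ME = 13, MG = 26.08, EG = 14, by the inverse law of cosines:
  cos(∠EMG) = (ME² + MG² - EG²) / (2·ME·MG)
  ∠EMG = 15.57°

Step 7: From AD = 15.13, AM = 15, DM = 2, by the inverse law of cosines:
  cos(∠DAM) = (AD² + AM² - DM²) / (2·AD·AM)
  ∠DAM = 7.59°

Step 8: From DA = 15.13, DM = 2, AM = 15, by the inverse law of cosines:
  cos(∠ADM) = (DA² + DM² - AM²) / (2·DA·DM)
  ∠ADM = 82.41°

Step 9: From GE = 14, GM = 26.08, EM = 13, by the inverse law of cosines:
  cos(∠EGM) = (GE² + GM² - EM²) / (2·GE·GM)
  ∠EGM = 14.43°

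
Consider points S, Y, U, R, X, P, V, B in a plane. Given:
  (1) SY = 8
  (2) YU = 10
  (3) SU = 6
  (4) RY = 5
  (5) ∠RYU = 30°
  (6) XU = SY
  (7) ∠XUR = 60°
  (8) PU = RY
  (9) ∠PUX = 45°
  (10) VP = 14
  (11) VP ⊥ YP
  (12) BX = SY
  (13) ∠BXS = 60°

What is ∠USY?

Step 1: By the inverse law of cosines on triangle USY: cos(∠USY) = (6² + 8² − 10²) / (2·6·8) = 0/96 = 0, so ∠USY = 90°.

Therefore, the measure of angle ∠USY = 90°.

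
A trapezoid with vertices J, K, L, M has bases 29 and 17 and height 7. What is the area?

Area = (29 + 17) * 7 / 2 = 322 / 2 = 161

161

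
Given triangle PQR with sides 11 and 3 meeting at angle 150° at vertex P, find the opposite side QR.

When two sides and the included angle are known, the law of cosines gives the third side.
c^2 = a^2 + b^2 - 2ab cos(C) generalizes the Pythagorean theorem to non-right triangles.
Here: QR^2 = 121 + 9 - 66*(-sqrt(3)/2) = 33*sqrt(3) + 130
QR = sqrt(33*sqrt(3) + 130)

sqrt(33*sqrt(3) + 130)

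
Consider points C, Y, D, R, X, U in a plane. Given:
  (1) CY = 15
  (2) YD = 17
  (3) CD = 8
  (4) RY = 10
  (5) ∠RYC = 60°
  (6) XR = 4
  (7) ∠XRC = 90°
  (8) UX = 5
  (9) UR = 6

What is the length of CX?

Step 1: By the law of cosines on triangle CYR: CR² = 15² + 10² − 2·15·10·cos(60°) = 175, so CR = 5·√7.
Step 2: By the law of cosines on triangle CRX: CX² = (5·√7)² + 4² − 2·5·√7·4·cos(90°) = 191, so CX = √191.

Therefore, the length of CX = √191.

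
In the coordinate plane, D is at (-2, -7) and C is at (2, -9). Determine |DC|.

The horizontal distance is |2 - -2| = 4 and the vertical distance is |-9 - -7| = 2.
By the Pythagorean theorem, d = sqrt(4^2 + 2^2) = sqrt(20) = 2*sqrt(5).

2*sqrt(5)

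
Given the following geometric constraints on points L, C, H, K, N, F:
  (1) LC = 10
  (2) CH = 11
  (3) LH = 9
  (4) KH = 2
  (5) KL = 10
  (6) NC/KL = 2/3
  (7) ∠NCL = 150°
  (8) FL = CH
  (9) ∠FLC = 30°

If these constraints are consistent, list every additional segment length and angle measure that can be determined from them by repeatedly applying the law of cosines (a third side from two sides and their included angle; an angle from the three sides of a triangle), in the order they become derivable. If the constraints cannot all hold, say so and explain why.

The constraints are consistent. Derivable facts, in order:
After 1 step:
- CF ≈ 5.52
- LN ≈ 16.12
- ∠CHL = 58.99°
- ∠CLH = 70.53°
- ∠HCL = 50.48°
- ∠HKL = 54.9°
- ∠HLK = 10.48°
- ∠KHL = 114.62°
After 2 steps:
- ∠CFL = 64.92°
- ∠CLN = 11.93°
- ∠CNL = 18.07°
- ∠FCL = 85.08°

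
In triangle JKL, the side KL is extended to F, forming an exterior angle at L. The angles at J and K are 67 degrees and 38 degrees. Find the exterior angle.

By the exterior angle theorem, an exterior angle of a triangle equals the sum of the two remote interior angles.
Exterior angle = angle J + angle K
Exterior angle = 67 + 38 = 105 degrees

105 degrees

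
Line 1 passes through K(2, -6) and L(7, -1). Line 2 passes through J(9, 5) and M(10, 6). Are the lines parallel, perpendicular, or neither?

Slope of line 1: m1 = (-1 - -6)/(7 - 2) = 5/5 = 1
Slope of line 2: m2 = (6 - 5)/(10 - 9) = 1/1 = 1
Since m1 = m2 = 1, the lines are parallel.

Parallel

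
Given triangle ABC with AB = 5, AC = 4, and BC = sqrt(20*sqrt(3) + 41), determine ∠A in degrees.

By the inverse law of cosines: cos(A) = (AB² + AC² - BC²) / (2 × AB × AC)
cos(A) = (5² + 4² - (sqrt(20*sqrt(3) + 41))²) / (2 × 5 × 4)
cos(A) = (25 + 16 - (20*sqrt(3) + 41)) / 40
cos(A) = -sqrt(3)/2
A = arccos(-sqrt(3)/2) = 150°

150°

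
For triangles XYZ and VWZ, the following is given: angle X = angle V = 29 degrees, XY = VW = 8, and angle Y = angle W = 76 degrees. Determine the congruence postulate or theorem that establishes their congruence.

The given information provides:
angle X = angle V = 29 degrees, XY = VW = 8, and angle Y = angle W = 76 degrees
This matches the ASA congruence theorem.
Two pairs of corresponding angles and the included side are equal (Angle-Side-Angle).

ASA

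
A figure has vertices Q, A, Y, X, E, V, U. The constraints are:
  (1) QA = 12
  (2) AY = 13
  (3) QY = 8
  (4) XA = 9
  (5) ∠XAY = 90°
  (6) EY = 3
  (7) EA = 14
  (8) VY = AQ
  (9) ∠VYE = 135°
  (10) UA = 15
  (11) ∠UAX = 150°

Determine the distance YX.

Step 1: By the law of cosines on triangle YAX: YX² = 13² + 9² − 2·13·9·cos(90°) = 250, so YX = 5·√10.

Therefore, the length of YX = 5·√10.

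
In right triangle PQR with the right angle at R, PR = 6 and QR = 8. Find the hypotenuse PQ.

In a right triangle, the square of the hypotenuse equals the sum of the squares of the two legs.
The legs are 6 and 8, so the hypotenuse = sqrt(36 + 64) = sqrt(100) = 10.

10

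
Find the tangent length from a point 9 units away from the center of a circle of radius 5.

The tangent, radius, and line from the external point to the center form a right triangle.
The right angle is where the tangent meets the radius.
By the Pythagorean theorem: tangent² + 5² = 9²
tangent² = 81 - 25 = 56
tangent = 2*sqrt(14)

2*sqrt(14)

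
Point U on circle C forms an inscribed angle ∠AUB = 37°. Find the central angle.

The inscribed angle theorem states that a central angle is always twice any inscribed angle that subtends the same arc.
Since the inscribed angle is 37°, the central angle = 2 × 37° = 74°.

74°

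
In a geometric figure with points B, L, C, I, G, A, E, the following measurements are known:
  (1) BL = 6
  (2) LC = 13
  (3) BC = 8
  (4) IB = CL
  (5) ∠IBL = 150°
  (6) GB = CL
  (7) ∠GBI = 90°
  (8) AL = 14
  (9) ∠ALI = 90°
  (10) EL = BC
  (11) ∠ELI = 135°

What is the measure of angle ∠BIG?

From the given relations: IB = CL = 13; GB = CL = 13.
Step 1: By the law of cosines on triangle IBG: IG² = 13² + 13² − 2·13·13·cos(90°) = 338, so IG = 13·√2.
Step 2: By the inverse law of cosines on triangle BIG: cos(∠BIG) = (13² + (13·√2)² − 13²) / (2·13·13·√2) = 338/478 = 0.7071, so ∠BIG = 45°.

Therefore, the measure of angle ∠BIG = 45°.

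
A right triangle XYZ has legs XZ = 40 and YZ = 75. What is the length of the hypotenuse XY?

By the Pythagorean theorem: XY^2 = XZ^2 + YZ^2
XY^2 = 40^2 + 75^2 = 1600 + 5625 = 7225
XY = sqrt(7225) = 85

85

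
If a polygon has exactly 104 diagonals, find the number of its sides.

Using d = n(n - 3)/2, we solve 104 = n(n - 3)/2.
So n(n - 3) = 208.
Testing n = 16: 16 * 13 = 208 = 208. Correct.
The polygon has 16 sides.

16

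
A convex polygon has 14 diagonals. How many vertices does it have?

Using d = n(n - 3)/2, we solve 14 = n(n - 3)/2.
So n(n - 3) = 28.
Testing n = 7: 7 * 4 = 28 = 28. Correct.
The polygon has 7 sides.

7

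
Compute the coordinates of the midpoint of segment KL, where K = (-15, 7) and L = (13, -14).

The midpoint is the point halfway along the segment.
Move half the horizontal distance: -15 + (13 - -15)/2 = -15 + 28/2 = -1
Move half the vertical distance: 7 + (-14 - 7)/2 = 7 + -21/2 = -7/2
Midpoint = (-1, -7/2)

(-1, -7/2)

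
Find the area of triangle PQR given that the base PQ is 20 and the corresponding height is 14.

Area = (1/2) * base * height
Area = (1/2) * 20 * 14
Area = 140

140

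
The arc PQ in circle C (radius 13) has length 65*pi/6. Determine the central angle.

θ = 360 × 65*pi/6 / (2π × 13) = 150° (rearranging arc length formula).

150°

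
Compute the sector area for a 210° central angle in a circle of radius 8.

The full circle has area πr² = π(8)² = 64*pi.
The sector covers 210° out of 360°, a fraction of 7/12.
Sector area = 64*pi × 7/12 = 112*pi/3.

112*pi/3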